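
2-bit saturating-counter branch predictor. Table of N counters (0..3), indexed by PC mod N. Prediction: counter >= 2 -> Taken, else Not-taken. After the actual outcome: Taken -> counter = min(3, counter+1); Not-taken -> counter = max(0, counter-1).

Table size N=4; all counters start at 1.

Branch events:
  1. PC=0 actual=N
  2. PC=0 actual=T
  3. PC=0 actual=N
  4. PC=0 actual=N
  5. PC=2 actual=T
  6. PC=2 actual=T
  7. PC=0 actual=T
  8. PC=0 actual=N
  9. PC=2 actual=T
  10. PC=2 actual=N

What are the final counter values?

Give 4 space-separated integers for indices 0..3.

Answer: 0 1 2 1

Derivation:
Ev 1: PC=0 idx=0 pred=N actual=N -> ctr[0]=0
Ev 2: PC=0 idx=0 pred=N actual=T -> ctr[0]=1
Ev 3: PC=0 idx=0 pred=N actual=N -> ctr[0]=0
Ev 4: PC=0 idx=0 pred=N actual=N -> ctr[0]=0
Ev 5: PC=2 idx=2 pred=N actual=T -> ctr[2]=2
Ev 6: PC=2 idx=2 pred=T actual=T -> ctr[2]=3
Ev 7: PC=0 idx=0 pred=N actual=T -> ctr[0]=1
Ev 8: PC=0 idx=0 pred=N actual=N -> ctr[0]=0
Ev 9: PC=2 idx=2 pred=T actual=T -> ctr[2]=3
Ev 10: PC=2 idx=2 pred=T actual=N -> ctr[2]=2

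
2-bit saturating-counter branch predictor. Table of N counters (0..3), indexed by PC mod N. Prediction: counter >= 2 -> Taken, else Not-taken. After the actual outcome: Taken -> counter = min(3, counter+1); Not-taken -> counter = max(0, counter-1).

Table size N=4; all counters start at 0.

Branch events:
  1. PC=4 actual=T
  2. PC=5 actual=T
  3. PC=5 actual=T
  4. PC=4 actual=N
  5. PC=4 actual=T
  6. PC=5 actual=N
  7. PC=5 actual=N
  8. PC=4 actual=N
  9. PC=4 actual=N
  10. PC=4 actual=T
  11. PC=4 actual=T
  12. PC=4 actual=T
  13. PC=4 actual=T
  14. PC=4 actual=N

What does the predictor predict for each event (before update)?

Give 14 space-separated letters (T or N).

Answer: N N N N N T N N N N N T T T

Derivation:
Ev 1: PC=4 idx=0 pred=N actual=T -> ctr[0]=1
Ev 2: PC=5 idx=1 pred=N actual=T -> ctr[1]=1
Ev 3: PC=5 idx=1 pred=N actual=T -> ctr[1]=2
Ev 4: PC=4 idx=0 pred=N actual=N -> ctr[0]=0
Ev 5: PC=4 idx=0 pred=N actual=T -> ctr[0]=1
Ev 6: PC=5 idx=1 pred=T actual=N -> ctr[1]=1
Ev 7: PC=5 idx=1 pred=N actual=N -> ctr[1]=0
Ev 8: PC=4 idx=0 pred=N actual=N -> ctr[0]=0
Ev 9: PC=4 idx=0 pred=N actual=N -> ctr[0]=0
Ev 10: PC=4 idx=0 pred=N actual=T -> ctr[0]=1
Ev 11: PC=4 idx=0 pred=N actual=T -> ctr[0]=2
Ev 12: PC=4 idx=0 pred=T actual=T -> ctr[0]=3
Ev 13: PC=4 idx=0 pred=T actual=T -> ctr[0]=3
Ev 14: PC=4 idx=0 pred=T actual=N -> ctr[0]=2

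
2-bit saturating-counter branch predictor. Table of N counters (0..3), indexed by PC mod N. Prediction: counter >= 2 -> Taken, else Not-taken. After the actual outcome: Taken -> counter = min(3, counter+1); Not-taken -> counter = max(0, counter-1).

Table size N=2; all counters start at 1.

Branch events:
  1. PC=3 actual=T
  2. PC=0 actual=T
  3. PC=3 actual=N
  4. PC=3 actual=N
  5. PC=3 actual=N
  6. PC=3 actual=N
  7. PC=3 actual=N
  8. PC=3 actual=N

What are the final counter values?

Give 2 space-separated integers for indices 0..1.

Ev 1: PC=3 idx=1 pred=N actual=T -> ctr[1]=2
Ev 2: PC=0 idx=0 pred=N actual=T -> ctr[0]=2
Ev 3: PC=3 idx=1 pred=T actual=N -> ctr[1]=1
Ev 4: PC=3 idx=1 pred=N actual=N -> ctr[1]=0
Ev 5: PC=3 idx=1 pred=N actual=N -> ctr[1]=0
Ev 6: PC=3 idx=1 pred=N actual=N -> ctr[1]=0
Ev 7: PC=3 idx=1 pred=N actual=N -> ctr[1]=0
Ev 8: PC=3 idx=1 pred=N actual=N -> ctr[1]=0

Answer: 2 0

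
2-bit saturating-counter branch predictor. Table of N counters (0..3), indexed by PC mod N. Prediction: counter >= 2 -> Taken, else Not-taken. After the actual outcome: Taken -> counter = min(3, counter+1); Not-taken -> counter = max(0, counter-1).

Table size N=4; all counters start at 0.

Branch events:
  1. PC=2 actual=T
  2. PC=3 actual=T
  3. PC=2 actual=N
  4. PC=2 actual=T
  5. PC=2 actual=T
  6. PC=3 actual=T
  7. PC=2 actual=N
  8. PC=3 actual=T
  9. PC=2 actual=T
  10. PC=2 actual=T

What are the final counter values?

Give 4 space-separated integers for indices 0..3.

Answer: 0 0 3 3

Derivation:
Ev 1: PC=2 idx=2 pred=N actual=T -> ctr[2]=1
Ev 2: PC=3 idx=3 pred=N actual=T -> ctr[3]=1
Ev 3: PC=2 idx=2 pred=N actual=N -> ctr[2]=0
Ev 4: PC=2 idx=2 pred=N actual=T -> ctr[2]=1
Ev 5: PC=2 idx=2 pred=N actual=T -> ctr[2]=2
Ev 6: PC=3 idx=3 pred=N actual=T -> ctr[3]=2
Ev 7: PC=2 idx=2 pred=T actual=N -> ctr[2]=1
Ev 8: PC=3 idx=3 pred=T actual=T -> ctr[3]=3
Ev 9: PC=2 idx=2 pred=N actual=T -> ctr[2]=2
Ev 10: PC=2 idx=2 pred=T actual=T -> ctr[2]=3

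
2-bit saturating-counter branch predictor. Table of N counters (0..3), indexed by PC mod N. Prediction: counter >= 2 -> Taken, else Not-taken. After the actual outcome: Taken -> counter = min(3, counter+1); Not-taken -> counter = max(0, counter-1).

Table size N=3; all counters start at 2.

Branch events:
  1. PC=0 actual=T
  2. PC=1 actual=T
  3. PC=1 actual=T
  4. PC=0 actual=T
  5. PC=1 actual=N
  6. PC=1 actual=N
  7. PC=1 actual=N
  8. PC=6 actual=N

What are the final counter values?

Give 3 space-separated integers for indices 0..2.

Ev 1: PC=0 idx=0 pred=T actual=T -> ctr[0]=3
Ev 2: PC=1 idx=1 pred=T actual=T -> ctr[1]=3
Ev 3: PC=1 idx=1 pred=T actual=T -> ctr[1]=3
Ev 4: PC=0 idx=0 pred=T actual=T -> ctr[0]=3
Ev 5: PC=1 idx=1 pred=T actual=N -> ctr[1]=2
Ev 6: PC=1 idx=1 pred=T actual=N -> ctr[1]=1
Ev 7: PC=1 idx=1 pred=N actual=N -> ctr[1]=0
Ev 8: PC=6 idx=0 pred=T actual=N -> ctr[0]=2

Answer: 2 0 2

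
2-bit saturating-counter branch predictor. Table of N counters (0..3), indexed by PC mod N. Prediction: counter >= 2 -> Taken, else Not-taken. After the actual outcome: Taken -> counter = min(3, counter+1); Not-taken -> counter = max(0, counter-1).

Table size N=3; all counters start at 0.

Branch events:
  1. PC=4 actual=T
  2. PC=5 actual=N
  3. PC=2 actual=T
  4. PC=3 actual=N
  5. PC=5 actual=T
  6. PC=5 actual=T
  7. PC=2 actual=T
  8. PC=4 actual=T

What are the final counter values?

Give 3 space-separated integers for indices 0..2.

Answer: 0 2 3

Derivation:
Ev 1: PC=4 idx=1 pred=N actual=T -> ctr[1]=1
Ev 2: PC=5 idx=2 pred=N actual=N -> ctr[2]=0
Ev 3: PC=2 idx=2 pred=N actual=T -> ctr[2]=1
Ev 4: PC=3 idx=0 pred=N actual=N -> ctr[0]=0
Ev 5: PC=5 idx=2 pred=N actual=T -> ctr[2]=2
Ev 6: PC=5 idx=2 pred=T actual=T -> ctr[2]=3
Ev 7: PC=2 idx=2 pred=T actual=T -> ctr[2]=3
Ev 8: PC=4 idx=1 pred=N actual=T -> ctr[1]=2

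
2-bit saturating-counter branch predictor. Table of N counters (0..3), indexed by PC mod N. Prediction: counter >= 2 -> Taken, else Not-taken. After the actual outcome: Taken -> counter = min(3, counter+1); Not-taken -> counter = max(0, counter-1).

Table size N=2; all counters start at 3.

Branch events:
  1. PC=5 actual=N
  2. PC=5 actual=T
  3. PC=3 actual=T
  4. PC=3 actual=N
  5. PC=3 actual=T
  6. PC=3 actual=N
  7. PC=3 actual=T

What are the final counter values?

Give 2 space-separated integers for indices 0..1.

Ev 1: PC=5 idx=1 pred=T actual=N -> ctr[1]=2
Ev 2: PC=5 idx=1 pred=T actual=T -> ctr[1]=3
Ev 3: PC=3 idx=1 pred=T actual=T -> ctr[1]=3
Ev 4: PC=3 idx=1 pred=T actual=N -> ctr[1]=2
Ev 5: PC=3 idx=1 pred=T actual=T -> ctr[1]=3
Ev 6: PC=3 idx=1 pred=T actual=N -> ctr[1]=2
Ev 7: PC=3 idx=1 pred=T actual=T -> ctr[1]=3

Answer: 3 3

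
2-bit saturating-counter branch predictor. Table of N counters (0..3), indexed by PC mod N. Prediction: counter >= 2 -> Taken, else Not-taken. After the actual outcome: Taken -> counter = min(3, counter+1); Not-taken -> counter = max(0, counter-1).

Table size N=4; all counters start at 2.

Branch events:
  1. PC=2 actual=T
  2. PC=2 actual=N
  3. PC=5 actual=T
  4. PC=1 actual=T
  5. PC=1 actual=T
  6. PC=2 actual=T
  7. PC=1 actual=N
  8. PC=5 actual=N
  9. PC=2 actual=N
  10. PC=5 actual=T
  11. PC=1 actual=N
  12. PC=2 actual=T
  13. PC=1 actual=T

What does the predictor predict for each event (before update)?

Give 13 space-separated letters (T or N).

Answer: T T T T T T T T T N T T N

Derivation:
Ev 1: PC=2 idx=2 pred=T actual=T -> ctr[2]=3
Ev 2: PC=2 idx=2 pred=T actual=N -> ctr[2]=2
Ev 3: PC=5 idx=1 pred=T actual=T -> ctr[1]=3
Ev 4: PC=1 idx=1 pred=T actual=T -> ctr[1]=3
Ev 5: PC=1 idx=1 pred=T actual=T -> ctr[1]=3
Ev 6: PC=2 idx=2 pred=T actual=T -> ctr[2]=3
Ev 7: PC=1 idx=1 pred=T actual=N -> ctr[1]=2
Ev 8: PC=5 idx=1 pred=T actual=N -> ctr[1]=1
Ev 9: PC=2 idx=2 pred=T actual=N -> ctr[2]=2
Ev 10: PC=5 idx=1 pred=N actual=T -> ctr[1]=2
Ev 11: PC=1 idx=1 pred=T actual=N -> ctr[1]=1
Ev 12: PC=2 idx=2 pred=T actual=T -> ctr[2]=3
Ev 13: PC=1 idx=1 pred=N actual=T -> ctr[1]=2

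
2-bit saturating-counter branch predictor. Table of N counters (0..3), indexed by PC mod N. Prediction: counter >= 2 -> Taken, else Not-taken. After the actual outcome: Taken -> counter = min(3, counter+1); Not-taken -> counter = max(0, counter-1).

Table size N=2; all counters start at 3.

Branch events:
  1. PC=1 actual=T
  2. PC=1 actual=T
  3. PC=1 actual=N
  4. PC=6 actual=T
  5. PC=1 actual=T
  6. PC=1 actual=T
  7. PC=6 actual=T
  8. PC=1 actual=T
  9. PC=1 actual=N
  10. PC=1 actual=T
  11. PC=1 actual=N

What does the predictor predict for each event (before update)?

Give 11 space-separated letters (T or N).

Ev 1: PC=1 idx=1 pred=T actual=T -> ctr[1]=3
Ev 2: PC=1 idx=1 pred=T actual=T -> ctr[1]=3
Ev 3: PC=1 idx=1 pred=T actual=N -> ctr[1]=2
Ev 4: PC=6 idx=0 pred=T actual=T -> ctr[0]=3
Ev 5: PC=1 idx=1 pred=T actual=T -> ctr[1]=3
Ev 6: PC=1 idx=1 pred=T actual=T -> ctr[1]=3
Ev 7: PC=6 idx=0 pred=T actual=T -> ctr[0]=3
Ev 8: PC=1 idx=1 pred=T actual=T -> ctr[1]=3
Ev 9: PC=1 idx=1 pred=T actual=N -> ctr[1]=2
Ev 10: PC=1 idx=1 pred=T actual=T -> ctr[1]=3
Ev 11: PC=1 idx=1 pred=T actual=N -> ctr[1]=2

Answer: T T T T T T T T T T T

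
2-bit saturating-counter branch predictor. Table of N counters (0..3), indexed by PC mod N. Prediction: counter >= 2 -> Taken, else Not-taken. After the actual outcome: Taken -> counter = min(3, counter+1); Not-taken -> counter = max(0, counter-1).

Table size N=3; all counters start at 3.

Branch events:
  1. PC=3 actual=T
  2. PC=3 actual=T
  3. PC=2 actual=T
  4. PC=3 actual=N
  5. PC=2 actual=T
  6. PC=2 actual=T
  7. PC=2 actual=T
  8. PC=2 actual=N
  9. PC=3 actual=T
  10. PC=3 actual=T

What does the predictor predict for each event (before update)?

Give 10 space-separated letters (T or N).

Answer: T T T T T T T T T T

Derivation:
Ev 1: PC=3 idx=0 pred=T actual=T -> ctr[0]=3
Ev 2: PC=3 idx=0 pred=T actual=T -> ctr[0]=3
Ev 3: PC=2 idx=2 pred=T actual=T -> ctr[2]=3
Ev 4: PC=3 idx=0 pred=T actual=N -> ctr[0]=2
Ev 5: PC=2 idx=2 pred=T actual=T -> ctr[2]=3
Ev 6: PC=2 idx=2 pred=T actual=T -> ctr[2]=3
Ev 7: PC=2 idx=2 pred=T actual=T -> ctr[2]=3
Ev 8: PC=2 idx=2 pred=T actual=N -> ctr[2]=2
Ev 9: PC=3 idx=0 pred=T actual=T -> ctr[0]=3
Ev 10: PC=3 idx=0 pred=T actual=T -> ctr[0]=3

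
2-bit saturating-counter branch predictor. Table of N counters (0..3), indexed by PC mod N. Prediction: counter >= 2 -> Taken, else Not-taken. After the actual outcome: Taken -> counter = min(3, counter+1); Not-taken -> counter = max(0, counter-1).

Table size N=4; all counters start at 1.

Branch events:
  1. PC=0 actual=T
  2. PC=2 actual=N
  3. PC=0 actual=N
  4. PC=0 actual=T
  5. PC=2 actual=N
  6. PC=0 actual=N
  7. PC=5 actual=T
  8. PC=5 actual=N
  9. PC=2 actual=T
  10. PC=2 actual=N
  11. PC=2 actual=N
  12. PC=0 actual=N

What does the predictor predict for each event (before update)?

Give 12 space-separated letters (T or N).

Answer: N N T N N T N T N N N N

Derivation:
Ev 1: PC=0 idx=0 pred=N actual=T -> ctr[0]=2
Ev 2: PC=2 idx=2 pred=N actual=N -> ctr[2]=0
Ev 3: PC=0 idx=0 pred=T actual=N -> ctr[0]=1
Ev 4: PC=0 idx=0 pred=N actual=T -> ctr[0]=2
Ev 5: PC=2 idx=2 pred=N actual=N -> ctr[2]=0
Ev 6: PC=0 idx=0 pred=T actual=N -> ctr[0]=1
Ev 7: PC=5 idx=1 pred=N actual=T -> ctr[1]=2
Ev 8: PC=5 idx=1 pred=T actual=N -> ctr[1]=1
Ev 9: PC=2 idx=2 pred=N actual=T -> ctr[2]=1
Ev 10: PC=2 idx=2 pred=N actual=N -> ctr[2]=0
Ev 11: PC=2 idx=2 pred=N actual=N -> ctr[2]=0
Ev 12: PC=0 idx=0 pred=N actual=N -> ctr[0]=0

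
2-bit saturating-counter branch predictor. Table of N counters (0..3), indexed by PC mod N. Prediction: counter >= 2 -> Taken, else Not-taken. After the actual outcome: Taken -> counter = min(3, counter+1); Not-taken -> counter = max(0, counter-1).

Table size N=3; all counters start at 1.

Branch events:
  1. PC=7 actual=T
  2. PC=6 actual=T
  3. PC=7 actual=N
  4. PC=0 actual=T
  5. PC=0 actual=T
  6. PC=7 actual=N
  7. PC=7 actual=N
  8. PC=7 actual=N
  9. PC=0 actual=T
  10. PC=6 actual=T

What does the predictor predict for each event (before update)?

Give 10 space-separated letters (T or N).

Answer: N N T T T N N N T T

Derivation:
Ev 1: PC=7 idx=1 pred=N actual=T -> ctr[1]=2
Ev 2: PC=6 idx=0 pred=N actual=T -> ctr[0]=2
Ev 3: PC=7 idx=1 pred=T actual=N -> ctr[1]=1
Ev 4: PC=0 idx=0 pred=T actual=T -> ctr[0]=3
Ev 5: PC=0 idx=0 pred=T actual=T -> ctr[0]=3
Ev 6: PC=7 idx=1 pred=N actual=N -> ctr[1]=0
Ev 7: PC=7 idx=1 pred=N actual=N -> ctr[1]=0
Ev 8: PC=7 idx=1 pred=N actual=N -> ctr[1]=0
Ev 9: PC=0 idx=0 pred=T actual=T -> ctr[0]=3
Ev 10: PC=6 idx=0 pred=T actual=T -> ctr[0]=3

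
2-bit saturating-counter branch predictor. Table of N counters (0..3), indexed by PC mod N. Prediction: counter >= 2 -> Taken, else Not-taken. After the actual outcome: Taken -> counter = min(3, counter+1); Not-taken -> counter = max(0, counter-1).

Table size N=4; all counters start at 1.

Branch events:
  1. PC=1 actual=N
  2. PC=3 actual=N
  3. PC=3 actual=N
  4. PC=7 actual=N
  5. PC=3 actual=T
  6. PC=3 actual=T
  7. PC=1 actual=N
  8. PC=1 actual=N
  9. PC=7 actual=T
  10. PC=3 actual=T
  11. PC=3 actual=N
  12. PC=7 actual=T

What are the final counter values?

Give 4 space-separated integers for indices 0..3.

Answer: 1 0 1 3

Derivation:
Ev 1: PC=1 idx=1 pred=N actual=N -> ctr[1]=0
Ev 2: PC=3 idx=3 pred=N actual=N -> ctr[3]=0
Ev 3: PC=3 idx=3 pred=N actual=N -> ctr[3]=0
Ev 4: PC=7 idx=3 pred=N actual=N -> ctr[3]=0
Ev 5: PC=3 idx=3 pred=N actual=T -> ctr[3]=1
Ev 6: PC=3 idx=3 pred=N actual=T -> ctr[3]=2
Ev 7: PC=1 idx=1 pred=N actual=N -> ctr[1]=0
Ev 8: PC=1 idx=1 pred=N actual=N -> ctr[1]=0
Ev 9: PC=7 idx=3 pred=T actual=T -> ctr[3]=3
Ev 10: PC=3 idx=3 pred=T actual=T -> ctr[3]=3
Ev 11: PC=3 idx=3 pred=T actual=N -> ctr[3]=2
Ev 12: PC=7 idx=3 pred=T actual=T -> ctr[3]=3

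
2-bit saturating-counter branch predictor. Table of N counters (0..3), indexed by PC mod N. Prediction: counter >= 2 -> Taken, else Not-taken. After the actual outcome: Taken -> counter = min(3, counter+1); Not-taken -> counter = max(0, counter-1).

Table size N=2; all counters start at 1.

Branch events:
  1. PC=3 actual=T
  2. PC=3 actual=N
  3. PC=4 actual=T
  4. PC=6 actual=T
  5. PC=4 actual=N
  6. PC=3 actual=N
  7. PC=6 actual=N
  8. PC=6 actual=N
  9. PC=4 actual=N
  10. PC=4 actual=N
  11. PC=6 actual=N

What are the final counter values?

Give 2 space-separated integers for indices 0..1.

Ev 1: PC=3 idx=1 pred=N actual=T -> ctr[1]=2
Ev 2: PC=3 idx=1 pred=T actual=N -> ctr[1]=1
Ev 3: PC=4 idx=0 pred=N actual=T -> ctr[0]=2
Ev 4: PC=6 idx=0 pred=T actual=T -> ctr[0]=3
Ev 5: PC=4 idx=0 pred=T actual=N -> ctr[0]=2
Ev 6: PC=3 idx=1 pred=N actual=N -> ctr[1]=0
Ev 7: PC=6 idx=0 pred=T actual=N -> ctr[0]=1
Ev 8: PC=6 idx=0 pred=N actual=N -> ctr[0]=0
Ev 9: PC=4 idx=0 pred=N actual=N -> ctr[0]=0
Ev 10: PC=4 idx=0 pred=N actual=N -> ctr[0]=0
Ev 11: PC=6 idx=0 pred=N actual=N -> ctr[0]=0

Answer: 0 0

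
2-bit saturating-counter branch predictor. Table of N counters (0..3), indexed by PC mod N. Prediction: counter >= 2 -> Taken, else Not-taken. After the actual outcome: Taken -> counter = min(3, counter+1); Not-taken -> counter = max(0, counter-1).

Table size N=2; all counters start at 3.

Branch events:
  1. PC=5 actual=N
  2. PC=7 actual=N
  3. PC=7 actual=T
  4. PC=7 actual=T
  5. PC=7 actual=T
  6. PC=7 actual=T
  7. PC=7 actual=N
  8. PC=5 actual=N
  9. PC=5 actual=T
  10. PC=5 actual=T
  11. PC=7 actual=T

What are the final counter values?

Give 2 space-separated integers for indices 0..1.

Answer: 3 3

Derivation:
Ev 1: PC=5 idx=1 pred=T actual=N -> ctr[1]=2
Ev 2: PC=7 idx=1 pred=T actual=N -> ctr[1]=1
Ev 3: PC=7 idx=1 pred=N actual=T -> ctr[1]=2
Ev 4: PC=7 idx=1 pred=T actual=T -> ctr[1]=3
Ev 5: PC=7 idx=1 pred=T actual=T -> ctr[1]=3
Ev 6: PC=7 idx=1 pred=T actual=T -> ctr[1]=3
Ev 7: PC=7 idx=1 pred=T actual=N -> ctr[1]=2
Ev 8: PC=5 idx=1 pred=T actual=N -> ctr[1]=1
Ev 9: PC=5 idx=1 pred=N actual=T -> ctr[1]=2
Ev 10: PC=5 idx=1 pred=T actual=T -> ctr[1]=3
Ev 11: PC=7 idx=1 pred=T actual=T -> ctr[1]=3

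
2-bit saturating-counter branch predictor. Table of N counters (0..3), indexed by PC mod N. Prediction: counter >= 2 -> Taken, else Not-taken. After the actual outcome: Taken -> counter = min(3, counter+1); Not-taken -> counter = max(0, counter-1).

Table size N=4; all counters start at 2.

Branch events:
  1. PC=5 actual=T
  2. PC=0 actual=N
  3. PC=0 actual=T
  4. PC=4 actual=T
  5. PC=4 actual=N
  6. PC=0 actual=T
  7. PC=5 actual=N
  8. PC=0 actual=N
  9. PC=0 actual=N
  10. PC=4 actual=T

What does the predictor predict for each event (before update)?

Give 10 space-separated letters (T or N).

Ev 1: PC=5 idx=1 pred=T actual=T -> ctr[1]=3
Ev 2: PC=0 idx=0 pred=T actual=N -> ctr[0]=1
Ev 3: PC=0 idx=0 pred=N actual=T -> ctr[0]=2
Ev 4: PC=4 idx=0 pred=T actual=T -> ctr[0]=3
Ev 5: PC=4 idx=0 pred=T actual=N -> ctr[0]=2
Ev 6: PC=0 idx=0 pred=T actual=T -> ctr[0]=3
Ev 7: PC=5 idx=1 pred=T actual=N -> ctr[1]=2
Ev 8: PC=0 idx=0 pred=T actual=N -> ctr[0]=2
Ev 9: PC=0 idx=0 pred=T actual=N -> ctr[0]=1
Ev 10: PC=4 idx=0 pred=N actual=T -> ctr[0]=2

Answer: T T N T T T T T T N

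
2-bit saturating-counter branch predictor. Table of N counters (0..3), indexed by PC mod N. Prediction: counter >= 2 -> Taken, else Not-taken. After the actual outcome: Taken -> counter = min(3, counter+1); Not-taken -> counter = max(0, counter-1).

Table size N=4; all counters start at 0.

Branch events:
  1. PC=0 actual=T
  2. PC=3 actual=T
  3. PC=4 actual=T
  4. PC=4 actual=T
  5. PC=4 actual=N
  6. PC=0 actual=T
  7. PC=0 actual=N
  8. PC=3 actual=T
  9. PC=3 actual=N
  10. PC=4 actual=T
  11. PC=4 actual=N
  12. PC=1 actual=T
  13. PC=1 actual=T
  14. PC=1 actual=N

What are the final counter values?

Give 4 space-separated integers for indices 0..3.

Ev 1: PC=0 idx=0 pred=N actual=T -> ctr[0]=1
Ev 2: PC=3 idx=3 pred=N actual=T -> ctr[3]=1
Ev 3: PC=4 idx=0 pred=N actual=T -> ctr[0]=2
Ev 4: PC=4 idx=0 pred=T actual=T -> ctr[0]=3
Ev 5: PC=4 idx=0 pred=T actual=N -> ctr[0]=2
Ev 6: PC=0 idx=0 pred=T actual=T -> ctr[0]=3
Ev 7: PC=0 idx=0 pred=T actual=N -> ctr[0]=2
Ev 8: PC=3 idx=3 pred=N actual=T -> ctr[3]=2
Ev 9: PC=3 idx=3 pred=T actual=N -> ctr[3]=1
Ev 10: PC=4 idx=0 pred=T actual=T -> ctr[0]=3
Ev 11: PC=4 idx=0 pred=T actual=N -> ctr[0]=2
Ev 12: PC=1 idx=1 pred=N actual=T -> ctr[1]=1
Ev 13: PC=1 idx=1 pred=N actual=T -> ctr[1]=2
Ev 14: PC=1 idx=1 pred=T actual=N -> ctr[1]=1

Answer: 2 1 0 1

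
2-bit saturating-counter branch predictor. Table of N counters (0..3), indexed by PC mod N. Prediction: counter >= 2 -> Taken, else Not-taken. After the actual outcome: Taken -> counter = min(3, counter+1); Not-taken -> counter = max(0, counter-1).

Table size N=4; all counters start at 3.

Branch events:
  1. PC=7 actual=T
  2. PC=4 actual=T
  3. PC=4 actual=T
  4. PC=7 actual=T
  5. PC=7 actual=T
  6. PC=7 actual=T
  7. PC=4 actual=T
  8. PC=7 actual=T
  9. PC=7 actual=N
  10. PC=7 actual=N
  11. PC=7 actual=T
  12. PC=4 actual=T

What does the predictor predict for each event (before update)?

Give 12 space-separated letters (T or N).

Ev 1: PC=7 idx=3 pred=T actual=T -> ctr[3]=3
Ev 2: PC=4 idx=0 pred=T actual=T -> ctr[0]=3
Ev 3: PC=4 idx=0 pred=T actual=T -> ctr[0]=3
Ev 4: PC=7 idx=3 pred=T actual=T -> ctr[3]=3
Ev 5: PC=7 idx=3 pred=T actual=T -> ctr[3]=3
Ev 6: PC=7 idx=3 pred=T actual=T -> ctr[3]=3
Ev 7: PC=4 idx=0 pred=T actual=T -> ctr[0]=3
Ev 8: PC=7 idx=3 pred=T actual=T -> ctr[3]=3
Ev 9: PC=7 idx=3 pred=T actual=N -> ctr[3]=2
Ev 10: PC=7 idx=3 pred=T actual=N -> ctr[3]=1
Ev 11: PC=7 idx=3 pred=N actual=T -> ctr[3]=2
Ev 12: PC=4 idx=0 pred=T actual=T -> ctr[0]=3

Answer: T T T T T T T T T T N T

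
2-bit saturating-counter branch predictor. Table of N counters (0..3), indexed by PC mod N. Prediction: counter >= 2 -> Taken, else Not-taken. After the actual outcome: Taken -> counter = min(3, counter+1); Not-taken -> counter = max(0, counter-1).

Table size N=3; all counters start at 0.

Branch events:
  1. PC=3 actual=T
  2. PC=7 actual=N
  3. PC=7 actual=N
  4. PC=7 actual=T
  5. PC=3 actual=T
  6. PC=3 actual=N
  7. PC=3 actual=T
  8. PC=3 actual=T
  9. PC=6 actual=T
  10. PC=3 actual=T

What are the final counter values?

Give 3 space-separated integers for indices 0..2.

Ev 1: PC=3 idx=0 pred=N actual=T -> ctr[0]=1
Ev 2: PC=7 idx=1 pred=N actual=N -> ctr[1]=0
Ev 3: PC=7 idx=1 pred=N actual=N -> ctr[1]=0
Ev 4: PC=7 idx=1 pred=N actual=T -> ctr[1]=1
Ev 5: PC=3 idx=0 pred=N actual=T -> ctr[0]=2
Ev 6: PC=3 idx=0 pred=T actual=N -> ctr[0]=1
Ev 7: PC=3 idx=0 pred=N actual=T -> ctr[0]=2
Ev 8: PC=3 idx=0 pred=T actual=T -> ctr[0]=3
Ev 9: PC=6 idx=0 pred=T actual=T -> ctr[0]=3
Ev 10: PC=3 idx=0 pred=T actual=T -> ctr[0]=3

Answer: 3 1 0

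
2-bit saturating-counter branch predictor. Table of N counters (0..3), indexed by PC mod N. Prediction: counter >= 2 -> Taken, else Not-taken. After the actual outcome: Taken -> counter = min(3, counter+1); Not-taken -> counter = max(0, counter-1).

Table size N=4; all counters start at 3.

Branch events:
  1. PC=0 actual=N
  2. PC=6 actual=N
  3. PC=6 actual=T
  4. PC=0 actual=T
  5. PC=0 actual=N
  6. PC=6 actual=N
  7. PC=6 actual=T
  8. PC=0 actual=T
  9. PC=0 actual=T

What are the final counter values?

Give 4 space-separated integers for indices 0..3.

Ev 1: PC=0 idx=0 pred=T actual=N -> ctr[0]=2
Ev 2: PC=6 idx=2 pred=T actual=N -> ctr[2]=2
Ev 3: PC=6 idx=2 pred=T actual=T -> ctr[2]=3
Ev 4: PC=0 idx=0 pred=T actual=T -> ctr[0]=3
Ev 5: PC=0 idx=0 pred=T actual=N -> ctr[0]=2
Ev 6: PC=6 idx=2 pred=T actual=N -> ctr[2]=2
Ev 7: PC=6 idx=2 pred=T actual=T -> ctr[2]=3
Ev 8: PC=0 idx=0 pred=T actual=T -> ctr[0]=3
Ev 9: PC=0 idx=0 pred=T actual=T -> ctr[0]=3

Answer: 3 3 3 3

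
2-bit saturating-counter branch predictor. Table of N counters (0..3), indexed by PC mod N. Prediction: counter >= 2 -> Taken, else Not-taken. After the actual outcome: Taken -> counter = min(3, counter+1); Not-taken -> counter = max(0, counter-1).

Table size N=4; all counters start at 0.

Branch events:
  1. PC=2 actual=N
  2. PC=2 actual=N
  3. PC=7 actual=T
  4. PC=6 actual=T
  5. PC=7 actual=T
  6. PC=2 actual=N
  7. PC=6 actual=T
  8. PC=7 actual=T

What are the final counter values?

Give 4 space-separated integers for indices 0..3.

Answer: 0 0 1 3

Derivation:
Ev 1: PC=2 idx=2 pred=N actual=N -> ctr[2]=0
Ev 2: PC=2 idx=2 pred=N actual=N -> ctr[2]=0
Ev 3: PC=7 idx=3 pred=N actual=T -> ctr[3]=1
Ev 4: PC=6 idx=2 pred=N actual=T -> ctr[2]=1
Ev 5: PC=7 idx=3 pred=N actual=T -> ctr[3]=2
Ev 6: PC=2 idx=2 pred=N actual=N -> ctr[2]=0
Ev 7: PC=6 idx=2 pred=N actual=T -> ctr[2]=1
Ev 8: PC=7 idx=3 pred=T actual=T -> ctr[3]=3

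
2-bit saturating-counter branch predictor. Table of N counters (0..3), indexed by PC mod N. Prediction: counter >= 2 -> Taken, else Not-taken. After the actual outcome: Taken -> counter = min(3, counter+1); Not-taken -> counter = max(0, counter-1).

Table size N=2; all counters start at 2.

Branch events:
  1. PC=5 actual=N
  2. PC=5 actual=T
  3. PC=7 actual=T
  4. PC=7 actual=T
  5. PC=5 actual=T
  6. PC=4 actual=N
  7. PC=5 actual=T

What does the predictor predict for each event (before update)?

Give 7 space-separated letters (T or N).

Ev 1: PC=5 idx=1 pred=T actual=N -> ctr[1]=1
Ev 2: PC=5 idx=1 pred=N actual=T -> ctr[1]=2
Ev 3: PC=7 idx=1 pred=T actual=T -> ctr[1]=3
Ev 4: PC=7 idx=1 pred=T actual=T -> ctr[1]=3
Ev 5: PC=5 idx=1 pred=T actual=T -> ctr[1]=3
Ev 6: PC=4 idx=0 pred=T actual=N -> ctr[0]=1
Ev 7: PC=5 idx=1 pred=T actual=T -> ctr[1]=3

Answer: T N T T T T T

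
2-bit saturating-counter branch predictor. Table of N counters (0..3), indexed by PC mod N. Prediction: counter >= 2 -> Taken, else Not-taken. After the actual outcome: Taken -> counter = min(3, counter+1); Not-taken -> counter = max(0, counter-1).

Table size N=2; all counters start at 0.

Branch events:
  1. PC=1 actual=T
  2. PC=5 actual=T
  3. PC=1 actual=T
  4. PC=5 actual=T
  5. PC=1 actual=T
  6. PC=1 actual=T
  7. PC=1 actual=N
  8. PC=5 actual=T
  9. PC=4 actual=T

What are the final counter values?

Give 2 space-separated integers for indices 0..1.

Ev 1: PC=1 idx=1 pred=N actual=T -> ctr[1]=1
Ev 2: PC=5 idx=1 pred=N actual=T -> ctr[1]=2
Ev 3: PC=1 idx=1 pred=T actual=T -> ctr[1]=3
Ev 4: PC=5 idx=1 pred=T actual=T -> ctr[1]=3
Ev 5: PC=1 idx=1 pred=T actual=T -> ctr[1]=3
Ev 6: PC=1 idx=1 pred=T actual=T -> ctr[1]=3
Ev 7: PC=1 idx=1 pred=T actual=N -> ctr[1]=2
Ev 8: PC=5 idx=1 pred=T actual=T -> ctr[1]=3
Ev 9: PC=4 idx=0 pred=N actual=T -> ctr[0]=1

Answer: 1 3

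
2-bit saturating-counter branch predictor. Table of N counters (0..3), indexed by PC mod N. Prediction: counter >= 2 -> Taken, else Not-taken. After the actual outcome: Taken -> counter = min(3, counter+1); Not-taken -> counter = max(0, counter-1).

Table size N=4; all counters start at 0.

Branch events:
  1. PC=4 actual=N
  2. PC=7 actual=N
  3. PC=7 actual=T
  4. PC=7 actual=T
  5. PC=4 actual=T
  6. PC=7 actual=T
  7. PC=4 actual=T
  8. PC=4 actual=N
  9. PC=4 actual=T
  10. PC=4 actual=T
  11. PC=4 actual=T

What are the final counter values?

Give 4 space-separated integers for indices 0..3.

Ev 1: PC=4 idx=0 pred=N actual=N -> ctr[0]=0
Ev 2: PC=7 idx=3 pred=N actual=N -> ctr[3]=0
Ev 3: PC=7 idx=3 pred=N actual=T -> ctr[3]=1
Ev 4: PC=7 idx=3 pred=N actual=T -> ctr[3]=2
Ev 5: PC=4 idx=0 pred=N actual=T -> ctr[0]=1
Ev 6: PC=7 idx=3 pred=T actual=T -> ctr[3]=3
Ev 7: PC=4 idx=0 pred=N actual=T -> ctr[0]=2
Ev 8: PC=4 idx=0 pred=T actual=N -> ctr[0]=1
Ev 9: PC=4 idx=0 pred=N actual=T -> ctr[0]=2
Ev 10: PC=4 idx=0 pred=T actual=T -> ctr[0]=3
Ev 11: PC=4 idx=0 pred=T actual=T -> ctr[0]=3

Answer: 3 0 0 3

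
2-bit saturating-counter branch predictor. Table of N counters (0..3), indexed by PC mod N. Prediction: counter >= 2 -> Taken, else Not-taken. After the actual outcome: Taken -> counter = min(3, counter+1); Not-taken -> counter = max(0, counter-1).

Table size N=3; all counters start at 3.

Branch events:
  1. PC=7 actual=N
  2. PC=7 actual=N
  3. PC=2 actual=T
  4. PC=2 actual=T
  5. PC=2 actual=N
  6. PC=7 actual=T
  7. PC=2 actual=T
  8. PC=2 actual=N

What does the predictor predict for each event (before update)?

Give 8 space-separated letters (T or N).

Answer: T T T T T N T T

Derivation:
Ev 1: PC=7 idx=1 pred=T actual=N -> ctr[1]=2
Ev 2: PC=7 idx=1 pred=T actual=N -> ctr[1]=1
Ev 3: PC=2 idx=2 pred=T actual=T -> ctr[2]=3
Ev 4: PC=2 idx=2 pred=T actual=T -> ctr[2]=3
Ev 5: PC=2 idx=2 pred=T actual=N -> ctr[2]=2
Ev 6: PC=7 idx=1 pred=N actual=T -> ctr[1]=2
Ev 7: PC=2 idx=2 pred=T actual=T -> ctr[2]=3
Ev 8: PC=2 idx=2 pred=T actual=N -> ctr[2]=2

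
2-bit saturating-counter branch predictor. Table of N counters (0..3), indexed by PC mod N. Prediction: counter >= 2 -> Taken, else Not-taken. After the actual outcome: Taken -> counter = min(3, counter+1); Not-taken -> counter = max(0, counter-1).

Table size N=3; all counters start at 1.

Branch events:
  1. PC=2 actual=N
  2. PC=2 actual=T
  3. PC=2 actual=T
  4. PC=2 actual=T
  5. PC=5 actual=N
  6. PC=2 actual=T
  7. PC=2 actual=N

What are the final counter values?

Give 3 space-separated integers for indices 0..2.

Ev 1: PC=2 idx=2 pred=N actual=N -> ctr[2]=0
Ev 2: PC=2 idx=2 pred=N actual=T -> ctr[2]=1
Ev 3: PC=2 idx=2 pred=N actual=T -> ctr[2]=2
Ev 4: PC=2 idx=2 pred=T actual=T -> ctr[2]=3
Ev 5: PC=5 idx=2 pred=T actual=N -> ctr[2]=2
Ev 6: PC=2 idx=2 pred=T actual=T -> ctr[2]=3
Ev 7: PC=2 idx=2 pred=T actual=N -> ctr[2]=2

Answer: 1 1 2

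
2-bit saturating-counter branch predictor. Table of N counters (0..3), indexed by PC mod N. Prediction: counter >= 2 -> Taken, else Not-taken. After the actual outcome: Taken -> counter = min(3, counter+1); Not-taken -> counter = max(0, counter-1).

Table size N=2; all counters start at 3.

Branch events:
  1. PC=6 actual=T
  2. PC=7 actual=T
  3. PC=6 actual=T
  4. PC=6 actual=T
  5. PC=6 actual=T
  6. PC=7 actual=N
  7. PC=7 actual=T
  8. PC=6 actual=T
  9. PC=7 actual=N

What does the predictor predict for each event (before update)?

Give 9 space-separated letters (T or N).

Ev 1: PC=6 idx=0 pred=T actual=T -> ctr[0]=3
Ev 2: PC=7 idx=1 pred=T actual=T -> ctr[1]=3
Ev 3: PC=6 idx=0 pred=T actual=T -> ctr[0]=3
Ev 4: PC=6 idx=0 pred=T actual=T -> ctr[0]=3
Ev 5: PC=6 idx=0 pred=T actual=T -> ctr[0]=3
Ev 6: PC=7 idx=1 pred=T actual=N -> ctr[1]=2
Ev 7: PC=7 idx=1 pred=T actual=T -> ctr[1]=3
Ev 8: PC=6 idx=0 pred=T actual=T -> ctr[0]=3
Ev 9: PC=7 idx=1 pred=T actual=N -> ctr[1]=2

Answer: T T T T T T T T T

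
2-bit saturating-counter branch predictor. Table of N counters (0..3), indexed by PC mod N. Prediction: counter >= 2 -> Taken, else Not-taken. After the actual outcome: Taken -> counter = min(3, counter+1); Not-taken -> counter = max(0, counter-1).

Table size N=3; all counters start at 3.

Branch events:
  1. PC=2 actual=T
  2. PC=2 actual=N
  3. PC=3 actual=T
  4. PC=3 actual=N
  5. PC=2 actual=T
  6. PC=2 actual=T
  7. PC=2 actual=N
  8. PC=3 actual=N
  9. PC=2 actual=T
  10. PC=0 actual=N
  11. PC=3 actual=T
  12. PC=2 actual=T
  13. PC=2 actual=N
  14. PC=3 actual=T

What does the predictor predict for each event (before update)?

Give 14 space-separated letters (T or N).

Ev 1: PC=2 idx=2 pred=T actual=T -> ctr[2]=3
Ev 2: PC=2 idx=2 pred=T actual=N -> ctr[2]=2
Ev 3: PC=3 idx=0 pred=T actual=T -> ctr[0]=3
Ev 4: PC=3 idx=0 pred=T actual=N -> ctr[0]=2
Ev 5: PC=2 idx=2 pred=T actual=T -> ctr[2]=3
Ev 6: PC=2 idx=2 pred=T actual=T -> ctr[2]=3
Ev 7: PC=2 idx=2 pred=T actual=N -> ctr[2]=2
Ev 8: PC=3 idx=0 pred=T actual=N -> ctr[0]=1
Ev 9: PC=2 idx=2 pred=T actual=T -> ctr[2]=3
Ev 10: PC=0 idx=0 pred=N actual=N -> ctr[0]=0
Ev 11: PC=3 idx=0 pred=N actual=T -> ctr[0]=1
Ev 12: PC=2 idx=2 pred=T actual=T -> ctr[2]=3
Ev 13: PC=2 idx=2 pred=T actual=N -> ctr[2]=2
Ev 14: PC=3 idx=0 pred=N actual=T -> ctr[0]=2

Answer: T T T T T T T T T N N T T N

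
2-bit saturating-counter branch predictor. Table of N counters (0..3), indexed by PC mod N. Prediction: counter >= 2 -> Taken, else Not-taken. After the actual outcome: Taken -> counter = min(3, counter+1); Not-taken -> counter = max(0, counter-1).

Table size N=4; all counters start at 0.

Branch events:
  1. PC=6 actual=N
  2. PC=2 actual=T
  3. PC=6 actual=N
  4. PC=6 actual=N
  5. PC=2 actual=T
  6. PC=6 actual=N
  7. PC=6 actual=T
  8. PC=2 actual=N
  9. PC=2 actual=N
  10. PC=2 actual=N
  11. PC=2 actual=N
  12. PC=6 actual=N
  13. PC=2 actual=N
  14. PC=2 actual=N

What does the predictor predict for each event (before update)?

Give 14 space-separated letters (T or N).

Ev 1: PC=6 idx=2 pred=N actual=N -> ctr[2]=0
Ev 2: PC=2 idx=2 pred=N actual=T -> ctr[2]=1
Ev 3: PC=6 idx=2 pred=N actual=N -> ctr[2]=0
Ev 4: PC=6 idx=2 pred=N actual=N -> ctr[2]=0
Ev 5: PC=2 idx=2 pred=N actual=T -> ctr[2]=1
Ev 6: PC=6 idx=2 pred=N actual=N -> ctr[2]=0
Ev 7: PC=6 idx=2 pred=N actual=T -> ctr[2]=1
Ev 8: PC=2 idx=2 pred=N actual=N -> ctr[2]=0
Ev 9: PC=2 idx=2 pred=N actual=N -> ctr[2]=0
Ev 10: PC=2 idx=2 pred=N actual=N -> ctr[2]=0
Ev 11: PC=2 idx=2 pred=N actual=N -> ctr[2]=0
Ev 12: PC=6 idx=2 pred=N actual=N -> ctr[2]=0
Ev 13: PC=2 idx=2 pred=N actual=N -> ctr[2]=0
Ev 14: PC=2 idx=2 pred=N actual=N -> ctr[2]=0

Answer: N N N N N N N N N N N N N N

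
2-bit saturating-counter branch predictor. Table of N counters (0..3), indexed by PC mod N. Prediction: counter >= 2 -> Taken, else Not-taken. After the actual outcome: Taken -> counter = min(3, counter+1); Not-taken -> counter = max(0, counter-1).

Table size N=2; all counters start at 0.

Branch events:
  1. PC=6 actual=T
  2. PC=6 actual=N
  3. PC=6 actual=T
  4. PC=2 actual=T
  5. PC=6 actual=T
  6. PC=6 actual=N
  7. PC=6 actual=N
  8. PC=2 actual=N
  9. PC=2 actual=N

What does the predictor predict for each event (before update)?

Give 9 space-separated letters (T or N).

Answer: N N N N T T T N N

Derivation:
Ev 1: PC=6 idx=0 pred=N actual=T -> ctr[0]=1
Ev 2: PC=6 idx=0 pred=N actual=N -> ctr[0]=0
Ev 3: PC=6 idx=0 pred=N actual=T -> ctr[0]=1
Ev 4: PC=2 idx=0 pred=N actual=T -> ctr[0]=2
Ev 5: PC=6 idx=0 pred=T actual=T -> ctr[0]=3
Ev 6: PC=6 idx=0 pred=T actual=N -> ctr[0]=2
Ev 7: PC=6 idx=0 pred=T actual=N -> ctr[0]=1
Ev 8: PC=2 idx=0 pred=N actual=N -> ctr[0]=0
Ev 9: PC=2 idx=0 pred=N actual=N -> ctr[0]=0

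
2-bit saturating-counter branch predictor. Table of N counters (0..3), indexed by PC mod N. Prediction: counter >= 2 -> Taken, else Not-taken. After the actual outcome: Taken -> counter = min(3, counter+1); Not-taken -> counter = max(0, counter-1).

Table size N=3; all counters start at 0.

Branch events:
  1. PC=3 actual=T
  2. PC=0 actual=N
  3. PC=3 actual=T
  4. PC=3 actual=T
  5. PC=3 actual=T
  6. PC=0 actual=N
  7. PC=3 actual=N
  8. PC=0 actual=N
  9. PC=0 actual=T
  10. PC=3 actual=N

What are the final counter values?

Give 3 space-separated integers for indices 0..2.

Ev 1: PC=3 idx=0 pred=N actual=T -> ctr[0]=1
Ev 2: PC=0 idx=0 pred=N actual=N -> ctr[0]=0
Ev 3: PC=3 idx=0 pred=N actual=T -> ctr[0]=1
Ev 4: PC=3 idx=0 pred=N actual=T -> ctr[0]=2
Ev 5: PC=3 idx=0 pred=T actual=T -> ctr[0]=3
Ev 6: PC=0 idx=0 pred=T actual=N -> ctr[0]=2
Ev 7: PC=3 idx=0 pred=T actual=N -> ctr[0]=1
Ev 8: PC=0 idx=0 pred=N actual=N -> ctr[0]=0
Ev 9: PC=0 idx=0 pred=N actual=T -> ctr[0]=1
Ev 10: PC=3 idx=0 pred=N actual=N -> ctr[0]=0

Answer: 0 0 0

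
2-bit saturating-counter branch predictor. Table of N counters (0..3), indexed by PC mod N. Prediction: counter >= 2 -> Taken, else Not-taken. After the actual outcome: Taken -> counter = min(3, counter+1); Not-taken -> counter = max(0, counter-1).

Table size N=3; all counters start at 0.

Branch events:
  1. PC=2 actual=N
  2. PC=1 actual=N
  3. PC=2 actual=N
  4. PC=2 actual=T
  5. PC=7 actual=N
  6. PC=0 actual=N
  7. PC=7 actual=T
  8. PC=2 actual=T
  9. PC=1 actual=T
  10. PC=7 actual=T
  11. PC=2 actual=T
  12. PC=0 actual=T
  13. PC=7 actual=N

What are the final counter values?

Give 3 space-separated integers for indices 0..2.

Answer: 1 2 3

Derivation:
Ev 1: PC=2 idx=2 pred=N actual=N -> ctr[2]=0
Ev 2: PC=1 idx=1 pred=N actual=N -> ctr[1]=0
Ev 3: PC=2 idx=2 pred=N actual=N -> ctr[2]=0
Ev 4: PC=2 idx=2 pred=N actual=T -> ctr[2]=1
Ev 5: PC=7 idx=1 pred=N actual=N -> ctr[1]=0
Ev 6: PC=0 idx=0 pred=N actual=N -> ctr[0]=0
Ev 7: PC=7 idx=1 pred=N actual=T -> ctr[1]=1
Ev 8: PC=2 idx=2 pred=N actual=T -> ctr[2]=2
Ev 9: PC=1 idx=1 pred=N actual=T -> ctr[1]=2
Ev 10: PC=7 idx=1 pred=T actual=T -> ctr[1]=3
Ev 11: PC=2 idx=2 pred=T actual=T -> ctr[2]=3
Ev 12: PC=0 idx=0 pred=N actual=T -> ctr[0]=1
Ev 13: PC=7 idx=1 pred=T actual=N -> ctr[1]=2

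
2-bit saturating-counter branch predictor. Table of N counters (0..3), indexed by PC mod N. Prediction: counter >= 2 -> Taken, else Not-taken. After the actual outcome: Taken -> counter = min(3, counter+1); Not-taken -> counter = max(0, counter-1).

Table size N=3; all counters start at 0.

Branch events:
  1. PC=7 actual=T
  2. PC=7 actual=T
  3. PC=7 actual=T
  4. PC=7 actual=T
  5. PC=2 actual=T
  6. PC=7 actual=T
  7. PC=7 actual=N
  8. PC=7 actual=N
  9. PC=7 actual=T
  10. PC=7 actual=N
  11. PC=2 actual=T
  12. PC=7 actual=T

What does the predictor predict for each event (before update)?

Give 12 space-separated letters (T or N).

Answer: N N T T N T T T N T N N

Derivation:
Ev 1: PC=7 idx=1 pred=N actual=T -> ctr[1]=1
Ev 2: PC=7 idx=1 pred=N actual=T -> ctr[1]=2
Ev 3: PC=7 idx=1 pred=T actual=T -> ctr[1]=3
Ev 4: PC=7 idx=1 pred=T actual=T -> ctr[1]=3
Ev 5: PC=2 idx=2 pred=N actual=T -> ctr[2]=1
Ev 6: PC=7 idx=1 pred=T actual=T -> ctr[1]=3
Ev 7: PC=7 idx=1 pred=T actual=N -> ctr[1]=2
Ev 8: PC=7 idx=1 pred=T actual=N -> ctr[1]=1
Ev 9: PC=7 idx=1 pred=N actual=T -> ctr[1]=2
Ev 10: PC=7 idx=1 pred=T actual=N -> ctr[1]=1
Ev 11: PC=2 idx=2 pred=N actual=T -> ctr[2]=2
Ev 12: PC=7 idx=1 pred=N actual=T -> ctr[1]=2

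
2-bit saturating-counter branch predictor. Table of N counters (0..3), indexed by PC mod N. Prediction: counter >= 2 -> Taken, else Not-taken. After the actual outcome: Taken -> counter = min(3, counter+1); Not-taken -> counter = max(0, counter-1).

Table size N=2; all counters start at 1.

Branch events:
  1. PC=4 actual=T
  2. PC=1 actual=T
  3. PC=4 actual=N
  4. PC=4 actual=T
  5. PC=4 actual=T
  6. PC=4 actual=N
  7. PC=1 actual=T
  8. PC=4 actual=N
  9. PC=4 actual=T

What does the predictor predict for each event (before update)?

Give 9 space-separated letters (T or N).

Answer: N N T N T T T T N

Derivation:
Ev 1: PC=4 idx=0 pred=N actual=T -> ctr[0]=2
Ev 2: PC=1 idx=1 pred=N actual=T -> ctr[1]=2
Ev 3: PC=4 idx=0 pred=T actual=N -> ctr[0]=1
Ev 4: PC=4 idx=0 pred=N actual=T -> ctr[0]=2
Ev 5: PC=4 idx=0 pred=T actual=T -> ctr[0]=3
Ev 6: PC=4 idx=0 pred=T actual=N -> ctr[0]=2
Ev 7: PC=1 idx=1 pred=T actual=T -> ctr[1]=3
Ev 8: PC=4 idx=0 pred=T actual=N -> ctr[0]=1
Ev 9: PC=4 idx=0 pred=N actual=T -> ctr[0]=2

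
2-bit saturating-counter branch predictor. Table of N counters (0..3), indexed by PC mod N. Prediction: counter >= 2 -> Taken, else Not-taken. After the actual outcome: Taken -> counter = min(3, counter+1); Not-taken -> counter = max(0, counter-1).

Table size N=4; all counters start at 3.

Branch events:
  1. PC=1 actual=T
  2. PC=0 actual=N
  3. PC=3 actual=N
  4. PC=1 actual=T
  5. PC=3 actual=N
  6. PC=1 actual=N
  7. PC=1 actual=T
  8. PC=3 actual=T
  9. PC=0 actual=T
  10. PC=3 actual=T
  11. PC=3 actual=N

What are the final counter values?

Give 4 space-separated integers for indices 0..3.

Ev 1: PC=1 idx=1 pred=T actual=T -> ctr[1]=3
Ev 2: PC=0 idx=0 pred=T actual=N -> ctr[0]=2
Ev 3: PC=3 idx=3 pred=T actual=N -> ctr[3]=2
Ev 4: PC=1 idx=1 pred=T actual=T -> ctr[1]=3
Ev 5: PC=3 idx=3 pred=T actual=N -> ctr[3]=1
Ev 6: PC=1 idx=1 pred=T actual=N -> ctr[1]=2
Ev 7: PC=1 idx=1 pred=T actual=T -> ctr[1]=3
Ev 8: PC=3 idx=3 pred=N actual=T -> ctr[3]=2
Ev 9: PC=0 idx=0 pred=T actual=T -> ctr[0]=3
Ev 10: PC=3 idx=3 pred=T actual=T -> ctr[3]=3
Ev 11: PC=3 idx=3 pred=T actual=N -> ctr[3]=2

Answer: 3 3 3 2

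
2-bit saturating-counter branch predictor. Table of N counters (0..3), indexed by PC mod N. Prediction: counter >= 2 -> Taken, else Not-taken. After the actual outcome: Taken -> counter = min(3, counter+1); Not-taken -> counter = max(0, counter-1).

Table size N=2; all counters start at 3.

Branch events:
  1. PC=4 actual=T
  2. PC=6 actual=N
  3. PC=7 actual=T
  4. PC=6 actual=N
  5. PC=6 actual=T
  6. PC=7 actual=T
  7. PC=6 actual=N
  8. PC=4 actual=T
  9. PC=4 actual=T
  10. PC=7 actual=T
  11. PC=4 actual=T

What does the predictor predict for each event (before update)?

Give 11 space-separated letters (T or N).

Answer: T T T T N T T N T T T

Derivation:
Ev 1: PC=4 idx=0 pred=T actual=T -> ctr[0]=3
Ev 2: PC=6 idx=0 pred=T actual=N -> ctr[0]=2
Ev 3: PC=7 idx=1 pred=T actual=T -> ctr[1]=3
Ev 4: PC=6 idx=0 pred=T actual=N -> ctr[0]=1
Ev 5: PC=6 idx=0 pred=N actual=T -> ctr[0]=2
Ev 6: PC=7 idx=1 pred=T actual=T -> ctr[1]=3
Ev 7: PC=6 idx=0 pred=T actual=N -> ctr[0]=1
Ev 8: PC=4 idx=0 pred=N actual=T -> ctr[0]=2
Ev 9: PC=4 idx=0 pred=T actual=T -> ctr[0]=3
Ev 10: PC=7 idx=1 pred=T actual=T -> ctr[1]=3
Ev 11: PC=4 idx=0 pred=T actual=T -> ctr[0]=3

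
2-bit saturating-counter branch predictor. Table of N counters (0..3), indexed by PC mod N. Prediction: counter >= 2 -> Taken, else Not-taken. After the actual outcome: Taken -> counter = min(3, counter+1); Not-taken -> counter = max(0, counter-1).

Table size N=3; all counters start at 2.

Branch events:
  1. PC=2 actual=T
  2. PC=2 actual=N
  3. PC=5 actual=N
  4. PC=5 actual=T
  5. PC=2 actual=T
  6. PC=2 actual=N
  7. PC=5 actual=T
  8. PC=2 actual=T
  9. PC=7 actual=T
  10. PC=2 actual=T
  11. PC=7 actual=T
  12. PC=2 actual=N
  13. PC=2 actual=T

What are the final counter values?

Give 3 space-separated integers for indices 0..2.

Answer: 2 3 3

Derivation:
Ev 1: PC=2 idx=2 pred=T actual=T -> ctr[2]=3
Ev 2: PC=2 idx=2 pred=T actual=N -> ctr[2]=2
Ev 3: PC=5 idx=2 pred=T actual=N -> ctr[2]=1
Ev 4: PC=5 idx=2 pred=N actual=T -> ctr[2]=2
Ev 5: PC=2 idx=2 pred=T actual=T -> ctr[2]=3
Ev 6: PC=2 idx=2 pred=T actual=N -> ctr[2]=2
Ev 7: PC=5 idx=2 pred=T actual=T -> ctr[2]=3
Ev 8: PC=2 idx=2 pred=T actual=T -> ctr[2]=3
Ev 9: PC=7 idx=1 pred=T actual=T -> ctr[1]=3
Ev 10: PC=2 idx=2 pred=T actual=T -> ctr[2]=3
Ev 11: PC=7 idx=1 pred=T actual=T -> ctr[1]=3
Ev 12: PC=2 idx=2 pred=T actual=N -> ctr[2]=2
Ev 13: PC=2 idx=2 pred=T actual=T -> ctr[2]=3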